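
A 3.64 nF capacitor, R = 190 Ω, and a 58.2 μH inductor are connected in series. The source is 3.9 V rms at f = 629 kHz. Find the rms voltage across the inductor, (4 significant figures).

3.607 V

ω = 2πf = 3.952e+06 rad/s
X_L = ωL = 230.0 Ω
X_C = 1/(ωC) = 69.51 Ω
Net reactance X = X_L − X_C = 160.5 Ω
Z = 190.0 + j160.5 Ω
|Z| = √(190.0² + 160.5²) = 248.7 Ω
I = V/|Z| = 15.68 mA
V_L = I·|Z_L| = 0.01568 × 230.0 = 3.607 V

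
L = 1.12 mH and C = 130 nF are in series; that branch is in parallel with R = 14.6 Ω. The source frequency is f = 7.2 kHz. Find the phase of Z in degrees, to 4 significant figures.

-6.973°

ω = 2πf = 45240 rad/s
X_L = ωL = 50.67 Ω
X_C = 1/(ωC) = 170.0 Ω
Branch 1: Z₁ = R = 14.60 Ω
Branch 2 (series LC): Z₂ = j(X_L − X_C) = −j119.4 Ω
Parallel: Z = Z₁Z₂/(Z₁+Z₂), |Z| = 14.49 Ω, ∠Z = -6.973°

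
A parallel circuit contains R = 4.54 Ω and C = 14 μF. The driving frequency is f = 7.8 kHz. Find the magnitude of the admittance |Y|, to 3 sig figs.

721 mS

ω = 2πf = 49010 rad/s
X_C = 1/(ωC) = 1.46 Ω
Parallel: admittances add. Y = 1/R + jωC
Y = (0.220 + j0.686) S
|Y| = 0.721 S → |Z| = 1/|Y| = 1.39 Ω, ∠Z = −∠Y = -72.2°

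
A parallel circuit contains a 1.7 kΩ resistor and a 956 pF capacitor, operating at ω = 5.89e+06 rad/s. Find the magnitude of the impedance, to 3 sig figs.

177 Ω

X_C = 1/(ωC) = 178 Ω
Parallel: admittances add. Y = 1/R + jωC
Y = (0.000588 + j0.00563) S
|Y| = 0.00566 S → |Z| = 1/|Y| = 177 Ω, ∠Z = −∠Y = -84.0°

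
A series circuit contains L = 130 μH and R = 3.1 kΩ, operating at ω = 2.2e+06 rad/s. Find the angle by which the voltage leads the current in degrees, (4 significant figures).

X_L = ωL = 286.0 Ω
Z = 3100 + j286.0 Ω
|Z| = √(3100² + 286.0²) = 3113 Ω
∠Z = arctan(286.0/3100) = 5.271°

5.271°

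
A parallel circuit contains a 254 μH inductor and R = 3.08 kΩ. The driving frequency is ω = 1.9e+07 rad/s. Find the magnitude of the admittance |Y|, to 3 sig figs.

X_L = ωL = 4830 Ω
Parallel: admittances add. Y = 1/R + 1/(jωL)
Y = (0.000325 − j0.000207) S
|Y| = 0.000385 S → |Z| = 1/|Y| = 2600 Ω, ∠Z = −∠Y = 32.5°

385 μS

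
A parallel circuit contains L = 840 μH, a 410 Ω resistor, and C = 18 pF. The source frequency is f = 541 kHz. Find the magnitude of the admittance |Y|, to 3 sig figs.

2.46 mS

ω = 2πf = 3.399e+06 rad/s
X_L = ωL = 2860 Ω
X_C = 1/(ωC) = 16300 Ω
Parallel: admittances add. Y = 1/R + 1/(jωL) + jωC
Y = (0.00244 − j0.000289) S
|Y| = 0.00246 S → |Z| = 1/|Y| = 407 Ω, ∠Z = −∠Y = 6.76°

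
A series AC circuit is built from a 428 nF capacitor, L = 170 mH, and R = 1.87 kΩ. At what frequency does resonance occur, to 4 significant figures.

590.0 Hz

ω₀ = 1/√(LC) = 1/√(0.17 × 4.28e-07) = 3707 rad/s
f₀ = ω₀/(2π) = 590.0 Hz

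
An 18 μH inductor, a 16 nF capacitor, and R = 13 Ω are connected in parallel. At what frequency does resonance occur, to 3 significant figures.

ω₀ = 1/√(LC) = 1/√(1.8e-05 × 1.6e-08) = 1.863e+06 rad/s
f₀ = ω₀/(2π) = 297 kHz

297 kHz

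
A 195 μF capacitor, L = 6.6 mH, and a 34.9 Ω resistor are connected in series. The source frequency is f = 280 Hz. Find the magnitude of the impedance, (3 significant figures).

ω = 2πf = 1759 rad/s
X_L = ωL = 11.6 Ω
X_C = 1/(ωC) = 2.91 Ω
Net reactance X = X_L − X_C = 8.70 Ω
Z = 34.9 + j8.70 Ω
|Z| = √(34.9² + 8.70²) = 36.0 Ω

36.0 Ω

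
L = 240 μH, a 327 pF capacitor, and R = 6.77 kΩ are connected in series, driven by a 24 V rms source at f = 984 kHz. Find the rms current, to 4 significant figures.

3.508 mA

ω = 2πf = 6.183e+06 rad/s
X_L = ωL = 1484 Ω
X_C = 1/(ωC) = 494.6 Ω
Net reactance X = X_L − X_C = 989.2 Ω
Z = 6770 + j989.2 Ω
|Z| = √(6770² + 989.2²) = 6842 Ω
I = V/|Z| = 24/6842 = 3.508 mA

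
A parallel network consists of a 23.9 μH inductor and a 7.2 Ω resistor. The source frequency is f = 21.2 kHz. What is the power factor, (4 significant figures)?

0.4044

ω = 2πf = 133200 rad/s
X_L = ωL = 3.184 Ω
Parallel: admittances add. Y = 1/R + 1/(jωL)
Y = (0.1389 − j0.3141) S
|Y| = 0.3434 S → |Z| = 1/|Y| = 2.912 Ω, ∠Z = −∠Y = 66.15°
cos φ = cos(66.15°) = 0.4044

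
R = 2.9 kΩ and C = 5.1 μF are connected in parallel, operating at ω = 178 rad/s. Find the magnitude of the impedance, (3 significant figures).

X_C = 1/(ωC) = 1100 Ω
Parallel: admittances add. Y = 1/R + jωC
Y = (0.000345 + j0.000908) S
|Y| = 0.000971 S → |Z| = 1/|Y| = 1030 Ω, ∠Z = −∠Y = -69.2°

1030 Ω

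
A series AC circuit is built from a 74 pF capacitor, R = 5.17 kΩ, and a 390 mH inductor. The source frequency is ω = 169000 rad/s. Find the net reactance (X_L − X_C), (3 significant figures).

-14100 Ω

X_L = ωL = 65900 Ω
X_C = 1/(ωC) = 80000 Ω
X = 65900 − 80000 = -14100 Ω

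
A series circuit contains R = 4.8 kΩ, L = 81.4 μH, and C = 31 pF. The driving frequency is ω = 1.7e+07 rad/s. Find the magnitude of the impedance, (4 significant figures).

4827 Ω

X_L = ωL = 1384 Ω
X_C = 1/(ωC) = 1898 Ω
Net reactance X = X_L − X_C = -513.7 Ω
Z = 4800 − j513.7 Ω
|Z| = √(4800² + 513.7²) = 4827 Ω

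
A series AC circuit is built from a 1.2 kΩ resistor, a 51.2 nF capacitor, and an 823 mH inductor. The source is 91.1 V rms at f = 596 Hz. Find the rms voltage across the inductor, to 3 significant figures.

115 V

ω = 2πf = 3745 rad/s
X_L = ωL = 3080 Ω
X_C = 1/(ωC) = 5220 Ω
Net reactance X = X_L − X_C = -2130 Ω
Z = 1200 − j2130 Ω
|Z| = √(1200² + 2130²) = 2450 Ω
I = V/|Z| = 37.2 mA
V_L = I·|Z_L| = 0.0372 × 3080 = 115 V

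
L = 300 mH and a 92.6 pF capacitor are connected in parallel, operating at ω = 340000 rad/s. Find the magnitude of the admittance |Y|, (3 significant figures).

X_L = ωL = 102000 Ω
X_C = 1/(ωC) = 31800 Ω
Parallel: admittances add. Y = 1/(jωL) + jωC
Y = (0 + j2.17e-05) S
|Y| = 2.17e-05 S → |Z| = 1/|Y| = 46100 Ω, ∠Z = −∠Y = -90.0°

21.7 μS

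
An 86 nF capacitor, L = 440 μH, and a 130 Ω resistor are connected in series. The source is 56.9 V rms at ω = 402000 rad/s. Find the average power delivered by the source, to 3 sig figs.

X_L = ωL = 177 Ω
X_C = 1/(ωC) = 28.9 Ω
Net reactance X = X_L − X_C = 148 Ω
Z = 130 + j148 Ω
|Z| = √(130² + 148²) = 197 Ω
∠Z = arctan(148/130) = 48.7°
I = V/|Z| = 289 mA
P = VI cos φ = 56.9 × 0.289 × cos(48.7°) = 10.9 W

10.9 W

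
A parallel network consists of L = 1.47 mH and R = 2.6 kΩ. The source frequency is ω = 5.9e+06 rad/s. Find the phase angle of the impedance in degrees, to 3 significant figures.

16.7°

X_L = ωL = 8670 Ω
Parallel: admittances add. Y = 1/R + 1/(jωL)
Y = (0.000385 − j0.000115) S
|Y| = 0.000402 S → |Z| = 1/|Y| = 2490 Ω, ∠Z = −∠Y = 16.7°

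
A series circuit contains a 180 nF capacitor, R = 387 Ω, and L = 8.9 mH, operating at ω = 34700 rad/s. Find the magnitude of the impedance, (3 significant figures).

X_L = ωL = 309 Ω
X_C = 1/(ωC) = 160 Ω
Net reactance X = X_L − X_C = 149 Ω
Z = 387 + j149 Ω
|Z| = √(387² + 149²) = 415 Ω

415 Ω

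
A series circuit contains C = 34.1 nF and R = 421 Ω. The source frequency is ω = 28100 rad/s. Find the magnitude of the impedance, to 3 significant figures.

1130 Ω

X_C = 1/(ωC) = 1040 Ω
Z = 421 − j1040 Ω
|Z| = √(421² + 1040²) = 1130 Ω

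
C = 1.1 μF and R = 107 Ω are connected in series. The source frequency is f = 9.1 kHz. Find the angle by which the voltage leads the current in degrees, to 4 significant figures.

ω = 2πf = 57180 rad/s
X_C = 1/(ωC) = 15.90 Ω
Z = 107.0 − j15.90 Ω
|Z| = √(107.0² + 15.90²) = 108.2 Ω
∠Z = arctan(-15.90/107.0) = -8.452°

-8.452°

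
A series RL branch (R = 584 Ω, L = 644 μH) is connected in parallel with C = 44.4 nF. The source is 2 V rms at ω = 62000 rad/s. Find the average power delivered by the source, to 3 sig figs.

X_L = ωL = 39.9 Ω
X_C = 1/(ωC) = 363 Ω
Branch 1 (R+jX_L): Z₁ = 584 + j39.9 Ω, |Z₁| = 585 Ω
Branch 2 (−jX_C): Z₂ = −j363 Ω
Parallel: Z = Z₁Z₂/(Z₁+Z₂), |Z| = 319 Ω, ∠Z = -57.1°
I = V/|Z| = 6.28 mA
P = VI cos φ = 2 × 0.00628 × cos(-57.1°) = 6.82 mW

6.82 mW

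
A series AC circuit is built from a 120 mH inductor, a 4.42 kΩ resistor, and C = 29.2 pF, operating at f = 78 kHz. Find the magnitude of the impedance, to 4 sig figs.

11920 Ω

ω = 2πf = 490100 rad/s
X_L = ωL = 58810 Ω
X_C = 1/(ωC) = 69880 Ω
Net reactance X = X_L − X_C = -11070 Ω
Z = 4420 − j11070 Ω
|Z| = √(4420² + 11070²) = 11920 Ω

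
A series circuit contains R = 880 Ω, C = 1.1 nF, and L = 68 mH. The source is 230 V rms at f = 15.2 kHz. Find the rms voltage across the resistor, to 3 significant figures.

ω = 2πf = 95500 rad/s
X_L = ωL = 6490 Ω
X_C = 1/(ωC) = 9520 Ω
Net reactance X = X_L − X_C = -3020 Ω
Z = 880 − j3020 Ω
|Z| = √(880² + 3020²) = 3150 Ω
I = V/|Z| = 73.0 mA
V_R = I·|Z_R| = 0.0730 × 880 = 64.3 V

64.3 V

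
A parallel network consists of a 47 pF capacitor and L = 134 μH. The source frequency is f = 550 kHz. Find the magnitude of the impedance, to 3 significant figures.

501 Ω

ω = 2πf = 3.456e+06 rad/s
X_L = ωL = 463 Ω
X_C = 1/(ωC) = 6160 Ω
Parallel: admittances add. Y = 1/(jωL) + jωC
Y = (0 − j0.00200) S
|Y| = 0.00200 S → |Z| = 1/|Y| = 501 Ω, ∠Z = −∠Y = 90.0°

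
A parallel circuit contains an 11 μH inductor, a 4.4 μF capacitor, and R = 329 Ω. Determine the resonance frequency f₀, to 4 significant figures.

ω₀ = 1/√(LC) = 1/√(1.1e-05 × 4.4e-06) = 143700 rad/s
f₀ = ω₀/(2π) = 22.88 kHz

22.88 kHz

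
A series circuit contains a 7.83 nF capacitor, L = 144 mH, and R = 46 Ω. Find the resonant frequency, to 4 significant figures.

4.740 kHz

ω₀ = 1/√(LC) = 1/√(0.144 × 7.83e-09) = 29780 rad/s
f₀ = ω₀/(2π) = 4.740 kHz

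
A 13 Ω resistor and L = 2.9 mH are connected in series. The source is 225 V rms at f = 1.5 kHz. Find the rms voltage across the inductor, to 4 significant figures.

203.2 V

ω = 2πf = 9425 rad/s
X_L = ωL = 27.33 Ω
Z = 13.00 + j27.33 Ω
|Z| = √(13.00² + 27.33²) = 30.27 Ω
I = V/|Z| = 7.434 A
V_L = I·|Z_L| = 7.434 × 27.33 = 203.2 V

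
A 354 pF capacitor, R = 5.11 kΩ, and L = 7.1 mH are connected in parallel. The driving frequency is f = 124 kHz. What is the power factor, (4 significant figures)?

ω = 2πf = 779100 rad/s
X_L = ωL = 5532 Ω
X_C = 1/(ωC) = 3626 Ω
Parallel: admittances add. Y = 1/R + 1/(jωL) + jωC
Y = (0.0001957 + j9.503e-05) S
|Y| = 0.0002175 S → |Z| = 1/|Y| = 4597 Ω, ∠Z = −∠Y = -25.90°
cos φ = cos(-25.90°) = 0.8995

0.8995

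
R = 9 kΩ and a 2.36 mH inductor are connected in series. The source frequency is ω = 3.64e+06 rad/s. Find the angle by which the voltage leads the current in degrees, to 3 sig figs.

X_L = ωL = 8590 Ω
Z = 9000 + j8590 Ω
|Z| = √(9000² + 8590²) = 12400 Ω
∠Z = arctan(8590/9000) = 43.7°

43.7°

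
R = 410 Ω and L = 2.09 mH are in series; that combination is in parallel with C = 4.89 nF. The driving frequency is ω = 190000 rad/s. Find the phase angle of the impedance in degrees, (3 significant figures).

X_L = ωL = 397 Ω
X_C = 1/(ωC) = 1080 Ω
Branch 1 (R+jX_L): Z₁ = 410 + j397 Ω, |Z₁| = 571 Ω
Branch 2 (−jX_C): Z₂ = −j1080 Ω
Parallel: Z = Z₁Z₂/(Z₁+Z₂), |Z| = 774 Ω, ∠Z = 13.0°

13.0°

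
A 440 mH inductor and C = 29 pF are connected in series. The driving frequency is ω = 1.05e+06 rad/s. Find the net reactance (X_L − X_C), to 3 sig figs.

X_L = ωL = 462000 Ω
X_C = 1/(ωC) = 32800 Ω
X = 462000 − 32800 = 429000 Ω

429000 Ω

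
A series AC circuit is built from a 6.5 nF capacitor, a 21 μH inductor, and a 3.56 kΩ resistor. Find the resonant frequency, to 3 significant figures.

ω₀ = 1/√(LC) = 1/√(2.1e-05 × 6.5e-09) = 2.707e+06 rad/s
f₀ = ω₀/(2π) = 431 kHz

431 kHz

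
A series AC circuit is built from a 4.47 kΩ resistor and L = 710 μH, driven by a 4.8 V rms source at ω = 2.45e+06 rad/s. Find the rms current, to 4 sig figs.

X_L = ωL = 1740 Ω
Z = 4470 + j1740 Ω
|Z| = √(4470² + 1740²) = 4797 Ω
I = V/|Z| = 4.8/4797 = 1.001 mA

1.001 mA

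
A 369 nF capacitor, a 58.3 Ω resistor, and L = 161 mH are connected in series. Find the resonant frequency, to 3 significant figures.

653 Hz

ω₀ = 1/√(LC) = 1/√(0.161 × 3.69e-07) = 4103 rad/s
f₀ = ω₀/(2π) = 653 Hz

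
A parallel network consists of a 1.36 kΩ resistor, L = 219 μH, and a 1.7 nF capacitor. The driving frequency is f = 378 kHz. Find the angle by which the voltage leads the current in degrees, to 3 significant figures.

ω = 2πf = 2.375e+06 rad/s
X_L = ωL = 520 Ω
X_C = 1/(ωC) = 248 Ω
Parallel: admittances add. Y = 1/R + 1/(jωL) + jωC
Y = (0.000735 + j0.00211) S
|Y| = 0.00224 S → |Z| = 1/|Y| = 447 Ω, ∠Z = −∠Y = -70.8°

-70.8°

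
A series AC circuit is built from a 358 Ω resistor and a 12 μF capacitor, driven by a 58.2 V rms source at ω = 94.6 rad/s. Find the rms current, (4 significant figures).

X_C = 1/(ωC) = 880.9 Ω
Z = 358.0 − j880.9 Ω
|Z| = √(358.0² + 880.9²) = 950.9 Ω
I = V/|Z| = 58.2/950.9 = 61.21 mA

61.21 mA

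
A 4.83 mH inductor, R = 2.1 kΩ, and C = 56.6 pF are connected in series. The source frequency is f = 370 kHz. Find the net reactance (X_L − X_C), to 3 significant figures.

ω = 2πf = 2.325e+06 rad/s
X_L = ωL = 11200 Ω
X_C = 1/(ωC) = 7600 Ω
X = 11200 − 7600 = 3630 Ω

3630 Ω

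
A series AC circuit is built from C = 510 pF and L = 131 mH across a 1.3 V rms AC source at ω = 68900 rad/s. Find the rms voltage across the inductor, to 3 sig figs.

0.604 V

X_L = ωL = 9030 Ω
X_C = 1/(ωC) = 28500 Ω
Net reactance X = X_L − X_C = -19400 Ω
Z = − j19400 Ω
|Z| = √(0² + 19400²) = 19400 Ω
I = V/|Z| = 66.9 μA
V_L = I·|Z_L| = 6.69e-05 × 9030 = 0.604 V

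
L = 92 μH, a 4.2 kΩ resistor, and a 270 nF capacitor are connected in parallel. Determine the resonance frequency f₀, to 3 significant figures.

31.9 kHz

ω₀ = 1/√(LC) = 1/√(9.2e-05 × 2.7e-07) = 200600 rad/s
f₀ = ω₀/(2π) = 31.9 kHz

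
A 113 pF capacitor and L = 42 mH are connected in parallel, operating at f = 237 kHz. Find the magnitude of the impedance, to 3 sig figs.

ω = 2πf = 1.489e+06 rad/s
X_L = ωL = 62500 Ω
X_C = 1/(ωC) = 5940 Ω
Parallel: admittances add. Y = 1/(jωL) + jωC
Y = (0 + j0.000152) S
|Y| = 0.000152 S → |Z| = 1/|Y| = 6570 Ω, ∠Z = −∠Y = -90.0°

6570 Ω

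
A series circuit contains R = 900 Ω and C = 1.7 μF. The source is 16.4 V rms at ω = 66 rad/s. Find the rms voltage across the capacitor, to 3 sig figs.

X_C = 1/(ωC) = 8910 Ω
Z = 900 − j8910 Ω
|Z| = √(900² + 8910²) = 8960 Ω
I = V/|Z| = 1.83 mA
V_C = I·|Z_C| = 0.00183 × 8910 = 16.3 V

16.3 V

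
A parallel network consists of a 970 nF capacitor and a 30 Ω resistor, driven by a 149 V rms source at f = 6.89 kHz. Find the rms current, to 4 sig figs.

ω = 2πf = 43290 rad/s
X_C = 1/(ωC) = 23.81 Ω
Parallel: admittances add. Y = 1/R + jωC
Y = (0.03333 + j0.04199) S
|Y| = 0.05361 S → |Z| = 1/|Y| = 18.65 Ω, ∠Z = −∠Y = -51.56°
I = V/|Z| = 149/18.65 = 7.989 A

7.989 A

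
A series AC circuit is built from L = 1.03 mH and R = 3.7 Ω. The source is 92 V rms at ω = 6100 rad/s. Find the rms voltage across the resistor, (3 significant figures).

46.7 V

X_L = ωL = 6.28 Ω
Z = 3.70 + j6.28 Ω
|Z| = √(3.70² + 6.28²) = 7.29 Ω
I = V/|Z| = 12.6 A
V_R = I·|Z_R| = 12.6 × 3.70 = 46.7 V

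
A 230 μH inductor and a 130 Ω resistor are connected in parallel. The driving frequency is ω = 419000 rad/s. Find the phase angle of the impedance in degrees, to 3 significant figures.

X_L = ωL = 96.4 Ω
Parallel: admittances add. Y = 1/R + 1/(jωL)
Y = (0.00769 − j0.0104) S
|Y| = 0.0129 S → |Z| = 1/|Y| = 77.4 Ω, ∠Z = −∠Y = 53.5°

53.5°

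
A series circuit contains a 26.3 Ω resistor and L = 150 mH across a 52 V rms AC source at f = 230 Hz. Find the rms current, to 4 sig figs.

238.1 mA

ω = 2πf = 1445 rad/s
X_L = ωL = 216.8 Ω
Z = 26.30 + j216.8 Ω
|Z| = √(26.30² + 216.8²) = 218.4 Ω
I = V/|Z| = 52/218.4 = 238.1 mA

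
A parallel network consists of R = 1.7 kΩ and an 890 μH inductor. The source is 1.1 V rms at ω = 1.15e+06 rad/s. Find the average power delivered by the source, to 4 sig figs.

711.8 μW

X_L = ωL = 1023 Ω
Parallel: admittances add. Y = 1/R + 1/(jωL)
Y = (0.0005882 − j0.0009770) S
|Y| = 0.001140 S → |Z| = 1/|Y| = 876.8 Ω, ∠Z = −∠Y = 58.95°
I = V/|Z| = 1.254 mA
P = VI cos φ = 1.1 × 0.001254 × cos(58.95°) = 711.8 μW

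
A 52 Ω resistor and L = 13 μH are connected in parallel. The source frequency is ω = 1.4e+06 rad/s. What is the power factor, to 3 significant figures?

X_L = ωL = 18.2 Ω
Parallel: admittances add. Y = 1/R + 1/(jωL)
Y = (0.0192 − j0.0549) S
|Y| = 0.0582 S → |Z| = 1/|Y| = 17.2 Ω, ∠Z = −∠Y = 70.7°
cos φ = cos(70.7°) = 0.330

0.330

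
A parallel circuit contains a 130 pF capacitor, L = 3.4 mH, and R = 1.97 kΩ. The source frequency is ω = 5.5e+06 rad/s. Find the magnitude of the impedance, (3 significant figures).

1200 Ω

X_L = ωL = 18700 Ω
X_C = 1/(ωC) = 1400 Ω
Parallel: admittances add. Y = 1/R + 1/(jωL) + jωC
Y = (0.000508 + j0.000662) S
|Y| = 0.000834 S → |Z| = 1/|Y| = 1200 Ω, ∠Z = −∠Y = -52.5°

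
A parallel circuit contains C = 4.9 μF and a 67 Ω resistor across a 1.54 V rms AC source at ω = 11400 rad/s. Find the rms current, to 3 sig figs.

89.0 mA

X_C = 1/(ωC) = 17.9 Ω
Parallel: admittances add. Y = 1/R + jωC
Y = (0.0149 + j0.0559) S
|Y| = 0.0578 S → |Z| = 1/|Y| = 17.3 Ω, ∠Z = −∠Y = -75.0°
I = V/|Z| = 1.54/17.3 = 89.0 mA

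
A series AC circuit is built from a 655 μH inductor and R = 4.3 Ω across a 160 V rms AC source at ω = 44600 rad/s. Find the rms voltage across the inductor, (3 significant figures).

158 V

X_L = ωL = 29.2 Ω
Z = 4.30 + j29.2 Ω
|Z| = √(4.30² + 29.2²) = 29.5 Ω
I = V/|Z| = 5.42 A
V_L = I·|Z_L| = 5.42 × 29.2 = 158 V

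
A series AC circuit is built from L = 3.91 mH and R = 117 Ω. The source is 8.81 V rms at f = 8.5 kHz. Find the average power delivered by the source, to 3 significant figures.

ω = 2πf = 53410 rad/s
X_L = ωL = 209 Ω
Z = 117 + j209 Ω
|Z| = √(117² + 209²) = 239 Ω
∠Z = arctan(209/117) = 60.7°
I = V/|Z| = 36.8 mA
P = VI cos φ = 8.81 × 0.0368 × cos(60.7°) = 158 mW

158 mW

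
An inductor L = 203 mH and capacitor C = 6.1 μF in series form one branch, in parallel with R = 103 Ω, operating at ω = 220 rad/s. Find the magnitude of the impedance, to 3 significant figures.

102 Ω

X_L = ωL = 44.7 Ω
X_C = 1/(ωC) = 745 Ω
Branch 1: Z₁ = R = 103 Ω
Branch 2 (series LC): Z₂ = j(X_L − X_C) = −j700 Ω
Parallel: Z = Z₁Z₂/(Z₁+Z₂), |Z| = 102 Ω, ∠Z = -8.36°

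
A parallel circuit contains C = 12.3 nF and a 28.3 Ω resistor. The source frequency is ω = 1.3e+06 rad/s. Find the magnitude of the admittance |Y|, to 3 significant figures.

38.8 mS

X_C = 1/(ωC) = 62.5 Ω
Parallel: admittances add. Y = 1/R + jωC
Y = (0.0353 + j0.0160) S
|Y| = 0.0388 S → |Z| = 1/|Y| = 25.8 Ω, ∠Z = −∠Y = -24.3°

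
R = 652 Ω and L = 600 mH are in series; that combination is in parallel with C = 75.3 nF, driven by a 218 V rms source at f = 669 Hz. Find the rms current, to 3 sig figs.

ω = 2πf = 4203 rad/s
X_L = ωL = 2520 Ω
X_C = 1/(ωC) = 3160 Ω
Branch 1 (R+jX_L): Z₁ = 652 + j2520 Ω, |Z₁| = 2600 Ω
Branch 2 (−jX_C): Z₂ = −j3160 Ω
Parallel: Z = Z₁Z₂/(Z₁+Z₂), |Z| = 9030 Ω, ∠Z = 29.9°
I = V/|Z| = 218/9030 = 24.1 mA

24.1 mA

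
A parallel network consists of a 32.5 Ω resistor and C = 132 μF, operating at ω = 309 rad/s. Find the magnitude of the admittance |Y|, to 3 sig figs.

X_C = 1/(ωC) = 24.5 Ω
Parallel: admittances add. Y = 1/R + jωC
Y = (0.0308 + j0.0408) S
|Y| = 0.0511 S → |Z| = 1/|Y| = 19.6 Ω, ∠Z = −∠Y = -53.0°

51.1 mS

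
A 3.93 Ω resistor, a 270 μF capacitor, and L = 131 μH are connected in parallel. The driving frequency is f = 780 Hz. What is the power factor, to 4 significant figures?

0.7356

ω = 2πf = 4901 rad/s
X_L = ωL = 0.6420 Ω
X_C = 1/(ωC) = 0.7557 Ω
Parallel: admittances add. Y = 1/R + 1/(jωL) + jωC
Y = (0.2545 − j0.2344) S
|Y| = 0.3459 S → |Z| = 1/|Y| = 2.891 Ω, ∠Z = −∠Y = 42.65°
cos φ = cos(42.65°) = 0.7356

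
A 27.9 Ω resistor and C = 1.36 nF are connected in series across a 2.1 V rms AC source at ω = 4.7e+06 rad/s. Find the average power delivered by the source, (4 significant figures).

4.872 mW

X_C = 1/(ωC) = 156.4 Ω
Z = 27.90 − j156.4 Ω
|Z| = √(27.90² + 156.4²) = 158.9 Ω
∠Z = arctan(-156.4/27.90) = -79.89°
I = V/|Z| = 13.21 mA
P = VI cos φ = 2.1 × 0.01321 × cos(-79.89°) = 4.872 mW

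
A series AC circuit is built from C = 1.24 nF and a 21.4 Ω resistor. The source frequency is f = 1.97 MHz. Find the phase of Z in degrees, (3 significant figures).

-71.8°

ω = 2πf = 1.238e+07 rad/s
X_C = 1/(ωC) = 65.2 Ω
Z = 21.4 − j65.2 Ω
|Z| = √(21.4² + 65.2²) = 68.6 Ω
∠Z = arctan(-65.2/21.4) = -71.8°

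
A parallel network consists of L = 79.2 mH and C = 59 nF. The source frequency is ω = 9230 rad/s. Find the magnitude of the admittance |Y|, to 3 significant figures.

X_L = ωL = 731 Ω
X_C = 1/(ωC) = 1840 Ω
Parallel: admittances add. Y = 1/(jωL) + jωC
Y = (0 − j0.000823) S
|Y| = 0.000823 S → |Z| = 1/|Y| = 1210 Ω, ∠Z = −∠Y = 90.0°

823 μS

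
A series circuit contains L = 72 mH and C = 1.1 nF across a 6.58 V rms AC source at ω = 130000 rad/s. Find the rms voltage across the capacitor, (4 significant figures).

19.44 V

X_L = ωL = 9360 Ω
X_C = 1/(ωC) = 6993 Ω
Net reactance X = X_L − X_C = 2367 Ω
Z = j2367 Ω
|Z| = √(0² + 2367²) = 2367 Ω
I = V/|Z| = 2.780 mA
V_C = I·|Z_C| = 0.002780 × 6993 = 19.44 V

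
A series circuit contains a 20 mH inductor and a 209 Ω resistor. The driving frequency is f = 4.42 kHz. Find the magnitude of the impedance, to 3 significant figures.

ω = 2πf = 27770 rad/s
X_L = ωL = 555 Ω
Z = 209 + j555 Ω
|Z| = √(209² + 555²) = 593 Ω

593 Ω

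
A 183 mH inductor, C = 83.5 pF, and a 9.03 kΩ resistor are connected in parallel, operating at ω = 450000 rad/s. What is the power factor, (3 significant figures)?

0.975

X_L = ωL = 82400 Ω
X_C = 1/(ωC) = 26600 Ω
Parallel: admittances add. Y = 1/R + 1/(jωL) + jωC
Y = (0.000111 + j2.54e-05) S
|Y| = 0.000114 S → |Z| = 1/|Y| = 8800 Ω, ∠Z = −∠Y = -12.9°
cos φ = cos(-12.9°) = 0.975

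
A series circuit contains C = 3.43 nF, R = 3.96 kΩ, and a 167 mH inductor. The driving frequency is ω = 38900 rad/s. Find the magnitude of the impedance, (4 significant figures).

4084 Ω

X_L = ωL = 6496 Ω
X_C = 1/(ωC) = 7495 Ω
Net reactance X = X_L − X_C = -998.4 Ω
Z = 3960 − j998.4 Ω
|Z| = √(3960² + 998.4²) = 4084 Ω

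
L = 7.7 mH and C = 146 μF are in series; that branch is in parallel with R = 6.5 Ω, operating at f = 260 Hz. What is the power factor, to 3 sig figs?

ω = 2πf = 1634 rad/s
X_L = ωL = 12.6 Ω
X_C = 1/(ωC) = 4.19 Ω
Branch 1: Z₁ = R = 6.50 Ω
Branch 2 (series LC): Z₂ = j(X_L − X_C) = j8.39 Ω
Parallel: Z = Z₁Z₂/(Z₁+Z₂), |Z| = 5.14 Ω, ∠Z = 37.8°
cos φ = cos(37.8°) = 0.790

0.790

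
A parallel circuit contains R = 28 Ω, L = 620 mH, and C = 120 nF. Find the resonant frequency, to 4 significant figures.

ω₀ = 1/√(LC) = 1/√(0.62 × 1.2e-07) = 3666 rad/s
f₀ = ω₀/(2π) = 583.5 Hz

583.5 Hz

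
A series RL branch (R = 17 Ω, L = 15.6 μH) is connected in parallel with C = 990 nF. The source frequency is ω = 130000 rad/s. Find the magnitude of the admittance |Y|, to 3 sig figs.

X_L = ωL = 2.03 Ω
X_C = 1/(ωC) = 7.77 Ω
Branch 1 (R+jX_L): Z₁ = 17.0 + j2.03 Ω, |Z₁| = 17.1 Ω
Branch 2 (−jX_C): Z₂ = −j7.77 Ω
Parallel: Z = Z₁Z₂/(Z₁+Z₂), |Z| = 7.41 Ω, ∠Z = -64.5°
|Y| = 1/|Z| = 135 mS

135 mS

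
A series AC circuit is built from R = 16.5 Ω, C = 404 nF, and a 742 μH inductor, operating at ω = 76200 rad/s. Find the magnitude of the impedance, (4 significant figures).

X_L = ωL = 56.54 Ω
X_C = 1/(ωC) = 32.48 Ω
Net reactance X = X_L − X_C = 24.06 Ω
Z = 16.50 + j24.06 Ω
|Z| = √(16.50² + 24.06²) = 29.17 Ω

29.17 Ω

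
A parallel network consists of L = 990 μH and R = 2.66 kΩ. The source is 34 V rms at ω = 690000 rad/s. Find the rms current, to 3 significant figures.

X_L = ωL = 683 Ω
Parallel: admittances add. Y = 1/R + 1/(jωL)
Y = (0.000376 − j0.00146) S
|Y| = 0.00151 S → |Z| = 1/|Y| = 662 Ω, ∠Z = −∠Y = 75.6°
I = V/|Z| = 34/662 = 51.4 mA

51.4 mA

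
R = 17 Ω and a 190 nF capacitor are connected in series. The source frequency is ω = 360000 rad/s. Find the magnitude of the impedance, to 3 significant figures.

X_C = 1/(ωC) = 14.6 Ω
Z = 17.0 − j14.6 Ω
|Z| = √(17.0² + 14.6²) = 22.4 Ω

22.4 Ω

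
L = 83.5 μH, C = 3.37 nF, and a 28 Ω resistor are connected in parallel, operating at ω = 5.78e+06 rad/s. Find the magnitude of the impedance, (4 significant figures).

X_L = ωL = 482.6 Ω
X_C = 1/(ωC) = 51.34 Ω
Parallel: admittances add. Y = 1/R + 1/(jωL) + jωC
Y = (0.03571 + j0.01741) S
|Y| = 0.03973 S → |Z| = 1/|Y| = 25.17 Ω, ∠Z = −∠Y = -25.98°

25.17 Ω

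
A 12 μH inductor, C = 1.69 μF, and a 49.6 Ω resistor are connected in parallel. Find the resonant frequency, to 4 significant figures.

ω₀ = 1/√(LC) = 1/√(1.2e-05 × 1.69e-06) = 222100 rad/s
f₀ = ω₀/(2π) = 35.34 kHz

35.34 kHz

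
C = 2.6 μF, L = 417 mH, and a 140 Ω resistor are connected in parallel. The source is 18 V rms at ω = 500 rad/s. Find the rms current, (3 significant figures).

143 mA

X_L = ωL = 208 Ω
X_C = 1/(ωC) = 769 Ω
Parallel: admittances add. Y = 1/R + 1/(jωL) + jωC
Y = (0.00714 − j0.00350) S
|Y| = 0.00795 S → |Z| = 1/|Y| = 126 Ω, ∠Z = −∠Y = 26.1°
I = V/|Z| = 18/126 = 143 mA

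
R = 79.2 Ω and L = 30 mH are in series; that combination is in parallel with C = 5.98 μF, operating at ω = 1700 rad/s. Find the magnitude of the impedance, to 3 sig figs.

100 Ω

X_L = ωL = 51.0 Ω
X_C = 1/(ωC) = 98.4 Ω
Branch 1 (R+jX_L): Z₁ = 79.2 + j51.0 Ω, |Z₁| = 94.2 Ω
Branch 2 (−jX_C): Z₂ = −j98.4 Ω
Parallel: Z = Z₁Z₂/(Z₁+Z₂), |Z| = 100 Ω, ∠Z = -26.3°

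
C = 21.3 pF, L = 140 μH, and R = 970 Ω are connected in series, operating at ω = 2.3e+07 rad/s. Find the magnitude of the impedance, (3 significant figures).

1530 Ω

X_L = ωL = 3220 Ω
X_C = 1/(ωC) = 2040 Ω
Net reactance X = X_L − X_C = 1180 Ω
Z = 970 + j1180 Ω
|Z| = √(970² + 1180²) = 1530 Ω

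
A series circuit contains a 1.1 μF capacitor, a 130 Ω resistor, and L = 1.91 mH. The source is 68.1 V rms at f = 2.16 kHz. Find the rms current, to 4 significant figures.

ω = 2πf = 13570 rad/s
X_L = ωL = 25.92 Ω
X_C = 1/(ωC) = 66.98 Ω
Net reactance X = X_L − X_C = -41.06 Ω
Z = 130.0 − j41.06 Ω
|Z| = √(130.0² + 41.06²) = 136.3 Ω
I = V/|Z| = 68.1/136.3 = 499.5 mA

499.5 mA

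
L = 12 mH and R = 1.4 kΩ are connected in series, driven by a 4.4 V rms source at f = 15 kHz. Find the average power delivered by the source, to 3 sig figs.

ω = 2πf = 94250 rad/s
X_L = ωL = 1130 Ω
Z = 1400 + j1130 Ω
|Z| = √(1400² + 1130²) = 1800 Ω
∠Z = arctan(1130/1400) = 38.9°
I = V/|Z| = 2.44 mA
P = VI cos φ = 4.4 × 0.00244 × cos(38.9°) = 8.37 mW

8.37 mW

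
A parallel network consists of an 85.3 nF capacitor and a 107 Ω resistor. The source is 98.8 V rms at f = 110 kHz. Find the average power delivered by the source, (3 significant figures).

91.2 W

ω = 2πf = 691200 rad/s
X_C = 1/(ωC) = 17.0 Ω
Parallel: admittances add. Y = 1/R + jωC
Y = (0.00935 + j0.0590) S
|Y| = 0.0597 S → |Z| = 1/|Y| = 16.8 Ω, ∠Z = −∠Y = -81.0°
I = V/|Z| = 5.90 A
P = VI cos φ = 98.8 × 5.90 × cos(-81.0°) = 91.2 W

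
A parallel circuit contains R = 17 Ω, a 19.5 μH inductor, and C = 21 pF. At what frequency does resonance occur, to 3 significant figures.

7.86 MHz

ω₀ = 1/√(LC) = 1/√(1.95e-05 × 2.1e-11) = 4.942e+07 rad/s
f₀ = ω₀/(2π) = 7.86 MHz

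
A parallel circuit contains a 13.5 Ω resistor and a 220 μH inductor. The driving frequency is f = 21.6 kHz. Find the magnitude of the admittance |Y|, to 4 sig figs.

81.29 mS

ω = 2πf = 135700 rad/s
X_L = ωL = 29.86 Ω
Parallel: admittances add. Y = 1/R + 1/(jωL)
Y = (0.07407 − j0.03349) S
|Y| = 0.08129 S → |Z| = 1/|Y| = 12.30 Ω, ∠Z = −∠Y = 24.33°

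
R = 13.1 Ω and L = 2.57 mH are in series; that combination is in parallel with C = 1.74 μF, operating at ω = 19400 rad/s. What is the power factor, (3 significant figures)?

X_L = ωL = 49.9 Ω
X_C = 1/(ωC) = 29.6 Ω
Branch 1 (R+jX_L): Z₁ = 13.1 + j49.9 Ω, |Z₁| = 51.6 Ω
Branch 2 (−jX_C): Z₂ = −j29.6 Ω
Parallel: Z = Z₁Z₂/(Z₁+Z₂), |Z| = 63.4 Ω, ∠Z = -71.8°
cos φ = cos(-71.8°) = 0.312

0.312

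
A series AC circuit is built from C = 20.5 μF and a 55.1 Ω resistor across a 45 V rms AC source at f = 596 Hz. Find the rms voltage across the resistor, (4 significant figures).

ω = 2πf = 3745 rad/s
X_C = 1/(ωC) = 13.03 Ω
Z = 55.10 − j13.03 Ω
|Z| = √(55.10² + 13.03²) = 56.62 Ω
I = V/|Z| = 794.8 mA
V_R = I·|Z_R| = 0.7948 × 55.10 = 43.79 V

43.79 V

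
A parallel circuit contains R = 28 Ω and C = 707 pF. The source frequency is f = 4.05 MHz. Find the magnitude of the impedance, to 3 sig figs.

25.0 Ω

ω = 2πf = 2.545e+07 rad/s
X_C = 1/(ωC) = 55.6 Ω
Parallel: admittances add. Y = 1/R + jωC
Y = (0.0357 + j0.0180) S
|Y| = 0.0400 S → |Z| = 1/|Y| = 25.0 Ω, ∠Z = −∠Y = -26.7°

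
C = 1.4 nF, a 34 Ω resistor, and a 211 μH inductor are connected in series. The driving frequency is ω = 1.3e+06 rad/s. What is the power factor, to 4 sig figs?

0.1226

X_L = ωL = 274.3 Ω
X_C = 1/(ωC) = 549.5 Ω
Net reactance X = X_L − X_C = -275.2 Ω
Z = 34.00 − j275.2 Ω
|Z| = √(34.00² + 275.2²) = 277.2 Ω
∠Z = arctan(-275.2/34.00) = -82.96°
cos φ = cos(-82.96°) = 0.1226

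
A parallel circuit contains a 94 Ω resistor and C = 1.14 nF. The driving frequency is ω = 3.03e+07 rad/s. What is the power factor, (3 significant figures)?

0.294

X_C = 1/(ωC) = 29.0 Ω
Parallel: admittances add. Y = 1/R + jωC
Y = (0.0106 + j0.0345) S
|Y| = 0.0361 S → |Z| = 1/|Y| = 27.7 Ω, ∠Z = −∠Y = -72.9°
cos φ = cos(-72.9°) = 0.294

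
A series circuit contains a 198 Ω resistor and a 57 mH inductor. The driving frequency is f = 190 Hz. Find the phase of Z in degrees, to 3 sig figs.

19.0°

ω = 2πf = 1194 rad/s
X_L = ωL = 68.0 Ω
Z = 198 + j68.0 Ω
|Z| = √(198² + 68.0²) = 209 Ω
∠Z = arctan(68.0/198) = 19.0°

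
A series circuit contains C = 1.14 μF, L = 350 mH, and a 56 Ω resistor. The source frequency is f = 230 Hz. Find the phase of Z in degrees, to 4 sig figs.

ω = 2πf = 1445 rad/s
X_L = ωL = 505.8 Ω
X_C = 1/(ωC) = 607.0 Ω
Net reactance X = X_L − X_C = -101.2 Ω
Z = 56.00 − j101.2 Ω
|Z| = √(56.00² + 101.2²) = 115.7 Ω
∠Z = arctan(-101.2/56.00) = -61.04°

-61.04°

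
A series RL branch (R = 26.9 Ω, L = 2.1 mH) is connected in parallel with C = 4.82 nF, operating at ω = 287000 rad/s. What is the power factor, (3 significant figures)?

X_L = ωL = 603 Ω
X_C = 1/(ωC) = 723 Ω
Branch 1 (R+jX_L): Z₁ = 26.9 + j603 Ω, |Z₁| = 603 Ω
Branch 2 (−jX_C): Z₂ = −j723 Ω
Parallel: Z = Z₁Z₂/(Z₁+Z₂), |Z| = 3540 Ω, ∠Z = 74.8°
cos φ = cos(74.8°) = 0.262

0.262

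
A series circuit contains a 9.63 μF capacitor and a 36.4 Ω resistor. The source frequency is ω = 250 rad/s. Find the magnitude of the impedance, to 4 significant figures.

X_C = 1/(ωC) = 415.4 Ω
Z = 36.40 − j415.4 Ω
|Z| = √(36.40² + 415.4²) = 417.0 Ω

417.0 Ω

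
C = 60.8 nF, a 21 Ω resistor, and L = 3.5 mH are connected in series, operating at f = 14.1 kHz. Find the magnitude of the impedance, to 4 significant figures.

ω = 2πf = 88590 rad/s
X_L = ωL = 310.1 Ω
X_C = 1/(ωC) = 185.7 Ω
Net reactance X = X_L − X_C = 124.4 Ω
Z = 21.00 + j124.4 Ω
|Z| = √(21.00² + 124.4²) = 126.2 Ω

126.2 Ω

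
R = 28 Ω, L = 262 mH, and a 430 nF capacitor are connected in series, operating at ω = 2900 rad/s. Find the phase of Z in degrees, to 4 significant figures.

X_L = ωL = 759.8 Ω
X_C = 1/(ωC) = 801.9 Ω
Net reactance X = X_L − X_C = -42.12 Ω
Z = 28.00 − j42.12 Ω
|Z| = √(28.00² + 42.12²) = 50.58 Ω
∠Z = arctan(-42.12/28.00) = -56.39°

-56.39°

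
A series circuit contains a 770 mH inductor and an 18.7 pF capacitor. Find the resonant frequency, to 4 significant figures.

ω₀ = 1/√(LC) = 1/√(0.77 × 1.87e-11) = 263500 rad/s
f₀ = ω₀/(2π) = 41.94 kHz

41.94 kHz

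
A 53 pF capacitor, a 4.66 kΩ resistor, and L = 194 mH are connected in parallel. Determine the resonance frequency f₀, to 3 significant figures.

ω₀ = 1/√(LC) = 1/√(0.194 × 5.3e-11) = 311900 rad/s
f₀ = ω₀/(2π) = 49.6 kHz

49.6 kHz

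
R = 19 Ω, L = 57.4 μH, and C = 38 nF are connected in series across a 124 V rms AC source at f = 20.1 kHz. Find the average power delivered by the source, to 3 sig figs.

ω = 2πf = 126300 rad/s
X_L = ωL = 7.25 Ω
X_C = 1/(ωC) = 208 Ω
Net reactance X = X_L − X_C = -201 Ω
Z = 19.0 − j201 Ω
|Z| = √(19.0² + 201²) = 202 Ω
∠Z = arctan(-201/19.0) = -84.6°
I = V/|Z| = 614 mA
P = VI cos φ = 124 × 0.614 × cos(-84.6°) = 7.16 W

7.16 W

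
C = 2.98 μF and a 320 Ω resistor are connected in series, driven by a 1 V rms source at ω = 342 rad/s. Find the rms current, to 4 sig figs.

968.9 μA

X_C = 1/(ωC) = 981.2 Ω
Z = 320.0 − j981.2 Ω
|Z| = √(320.0² + 981.2²) = 1032 Ω
I = V/|Z| = 1/1032 = 968.9 μA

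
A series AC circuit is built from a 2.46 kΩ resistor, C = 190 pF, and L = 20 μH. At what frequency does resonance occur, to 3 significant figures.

2.58 MHz

ω₀ = 1/√(LC) = 1/√(2e-05 × 1.9e-10) = 1.622e+07 rad/s
f₀ = ω₀/(2π) = 2.58 MHz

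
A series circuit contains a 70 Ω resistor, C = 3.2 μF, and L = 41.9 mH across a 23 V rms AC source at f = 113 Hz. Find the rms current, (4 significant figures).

55.25 mA

ω = 2πf = 710.0 rad/s
X_L = ωL = 29.75 Ω
X_C = 1/(ωC) = 440.1 Ω
Net reactance X = X_L − X_C = -410.4 Ω
Z = 70.00 − j410.4 Ω
|Z| = √(70.00² + 410.4²) = 416.3 Ω
I = V/|Z| = 23/416.3 = 55.25 mA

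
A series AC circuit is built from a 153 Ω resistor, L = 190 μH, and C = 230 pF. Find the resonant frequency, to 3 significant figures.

761 kHz

ω₀ = 1/√(LC) = 1/√(0.00019 × 2.3e-10) = 4.784e+06 rad/s
f₀ = ω₀/(2π) = 761 kHz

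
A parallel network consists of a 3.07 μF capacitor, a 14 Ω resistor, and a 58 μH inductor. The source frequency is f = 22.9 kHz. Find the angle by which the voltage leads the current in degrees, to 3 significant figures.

-77.5°

ω = 2πf = 143900 rad/s
X_L = ωL = 8.35 Ω
X_C = 1/(ωC) = 2.26 Ω
Parallel: admittances add. Y = 1/R + 1/(jωL) + jωC
Y = (0.0714 + j0.322) S
|Y| = 0.330 S → |Z| = 1/|Y| = 3.03 Ω, ∠Z = −∠Y = -77.5°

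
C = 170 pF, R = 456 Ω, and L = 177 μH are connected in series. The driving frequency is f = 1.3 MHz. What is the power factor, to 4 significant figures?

ω = 2πf = 8.168e+06 rad/s
X_L = ωL = 1446 Ω
X_C = 1/(ωC) = 720.2 Ω
Net reactance X = X_L − X_C = 725.6 Ω
Z = 456.0 + j725.6 Ω
|Z| = √(456.0² + 725.6²) = 857.0 Ω
∠Z = arctan(725.6/456.0) = 57.85°
cos φ = cos(57.85°) = 0.5321

0.5321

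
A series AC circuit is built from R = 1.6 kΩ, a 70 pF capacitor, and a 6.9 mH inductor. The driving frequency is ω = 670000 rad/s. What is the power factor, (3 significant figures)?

X_L = ωL = 4620 Ω
X_C = 1/(ωC) = 21300 Ω
Net reactance X = X_L − X_C = -16700 Ω
Z = 1600 − j16700 Ω
|Z| = √(1600² + 16700²) = 16800 Ω
∠Z = arctan(-16700/1600) = -84.5°
cos φ = cos(-84.5°) = 0.0954

0.0954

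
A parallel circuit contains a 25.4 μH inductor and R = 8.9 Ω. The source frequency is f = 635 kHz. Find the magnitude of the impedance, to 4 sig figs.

ω = 2πf = 3.99e+06 rad/s
X_L = ωL = 101.3 Ω
Parallel: admittances add. Y = 1/R + 1/(jωL)
Y = (0.1124 − j0.009868) S
|Y| = 0.1128 S → |Z| = 1/|Y| = 8.866 Ω, ∠Z = −∠Y = 5.019°

8.866 Ω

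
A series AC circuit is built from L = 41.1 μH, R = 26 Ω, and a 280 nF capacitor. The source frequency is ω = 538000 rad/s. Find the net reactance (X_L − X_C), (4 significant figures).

15.47 Ω

X_L = ωL = 22.11 Ω
X_C = 1/(ωC) = 6.638 Ω
X = 22.11 − 6.638 = 15.47 Ω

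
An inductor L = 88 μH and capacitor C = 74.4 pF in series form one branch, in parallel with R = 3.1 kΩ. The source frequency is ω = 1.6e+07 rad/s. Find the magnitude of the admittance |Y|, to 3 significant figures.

X_L = ωL = 1410 Ω
X_C = 1/(ωC) = 840 Ω
Branch 1: Z₁ = R = 3100 Ω
Branch 2 (series LC): Z₂ = j(X_L − X_C) = j568 Ω
Parallel: Z = Z₁Z₂/(Z₁+Z₂), |Z| = 559 Ω, ∠Z = 79.6°
|Y| = 1/|Z| = 1.79 mS

1.79 mS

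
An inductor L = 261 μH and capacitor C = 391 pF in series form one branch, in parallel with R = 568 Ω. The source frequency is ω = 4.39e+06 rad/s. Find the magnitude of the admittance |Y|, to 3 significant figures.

2.50 mS

X_L = ωL = 1150 Ω
X_C = 1/(ωC) = 583 Ω
Branch 1: Z₁ = R = 568 Ω
Branch 2 (series LC): Z₂ = j(X_L − X_C) = j563 Ω
Parallel: Z = Z₁Z₂/(Z₁+Z₂), |Z| = 400 Ω, ∠Z = 45.2°
|Y| = 1/|Z| = 2.50 mS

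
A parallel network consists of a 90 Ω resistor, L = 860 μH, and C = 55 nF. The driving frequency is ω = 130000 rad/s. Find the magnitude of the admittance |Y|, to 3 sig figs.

X_L = ωL = 112 Ω
X_C = 1/(ωC) = 140 Ω
Parallel: admittances add. Y = 1/R + 1/(jωL) + jωC
Y = (0.0111 − j0.00179) S
|Y| = 0.0113 S → |Z| = 1/|Y| = 88.8 Ω, ∠Z = −∠Y = 9.17°

11.3 mS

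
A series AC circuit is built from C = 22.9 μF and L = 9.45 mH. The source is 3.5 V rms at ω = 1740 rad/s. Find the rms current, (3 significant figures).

404 mA

X_L = ωL = 16.4 Ω
X_C = 1/(ωC) = 25.1 Ω
Net reactance X = X_L − X_C = -8.65 Ω
Z = − j8.65 Ω
|Z| = √(0² + 8.65²) = 8.65 Ω
I = V/|Z| = 3.5/8.65 = 404 mA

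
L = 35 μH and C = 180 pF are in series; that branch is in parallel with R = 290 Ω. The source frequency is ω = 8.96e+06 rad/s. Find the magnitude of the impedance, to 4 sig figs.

210.6 Ω

X_L = ωL = 313.6 Ω
X_C = 1/(ωC) = 620.0 Ω
Branch 1: Z₁ = R = 290.0 Ω
Branch 2 (series LC): Z₂ = j(X_L − X_C) = −j306.4 Ω
Parallel: Z = Z₁Z₂/(Z₁+Z₂), |Z| = 210.6 Ω, ∠Z = -43.42°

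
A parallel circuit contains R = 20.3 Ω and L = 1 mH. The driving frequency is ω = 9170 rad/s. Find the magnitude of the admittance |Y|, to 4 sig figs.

X_L = ωL = 9.170 Ω
Parallel: admittances add. Y = 1/R + 1/(jωL)
Y = (0.04926 − j0.1091) S
|Y| = 0.1197 S → |Z| = 1/|Y| = 8.357 Ω, ∠Z = −∠Y = 65.69°

119.7 mS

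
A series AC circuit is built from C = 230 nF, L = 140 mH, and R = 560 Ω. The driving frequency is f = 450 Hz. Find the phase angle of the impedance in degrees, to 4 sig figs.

ω = 2πf = 2827 rad/s
X_L = ωL = 395.8 Ω
X_C = 1/(ωC) = 1538 Ω
Net reactance X = X_L − X_C = -1142 Ω
Z = 560.0 − j1142 Ω
|Z| = √(560.0² + 1142²) = 1272 Ω
∠Z = arctan(-1142/560.0) = -63.88°

-63.88°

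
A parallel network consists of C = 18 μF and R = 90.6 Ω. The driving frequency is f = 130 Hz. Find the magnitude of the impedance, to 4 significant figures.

ω = 2πf = 816.8 rad/s
X_C = 1/(ωC) = 68.01 Ω
Parallel: admittances add. Y = 1/R + jωC
Y = (0.01104 + j0.01470) S
|Y| = 0.01838 S → |Z| = 1/|Y| = 54.39 Ω, ∠Z = −∠Y = -53.10°

54.39 Ω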